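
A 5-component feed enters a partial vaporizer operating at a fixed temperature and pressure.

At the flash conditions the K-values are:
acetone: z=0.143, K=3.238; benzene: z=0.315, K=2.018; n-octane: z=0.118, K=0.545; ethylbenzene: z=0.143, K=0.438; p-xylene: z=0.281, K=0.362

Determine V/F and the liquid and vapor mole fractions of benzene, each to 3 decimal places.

Newton–Raphson from V/F = 0.68:
  V/F = 0.680: g = -0.2081, g' = -0.753 → V/F = 0.404
  V/F = 0.404: g = -0.0158, g' = -0.681 → V/F = 0.381
Converged at V/F = 0.381.
Compositions from xᵢ = zᵢ/(1+V/F(Kᵢ−1)), yᵢ = Kᵢxᵢ:
  acetone: x = 0.077, y = 0.250
  benzene: x = 0.227, y = 0.458
  n-octane: x = 0.143, y = 0.078
  ethylbenzene: x = 0.182, y = 0.080
  p-xylene: x = 0.371, y = 0.134

V/F = 0.381, x_benzene = 0.227, y_benzene = 0.458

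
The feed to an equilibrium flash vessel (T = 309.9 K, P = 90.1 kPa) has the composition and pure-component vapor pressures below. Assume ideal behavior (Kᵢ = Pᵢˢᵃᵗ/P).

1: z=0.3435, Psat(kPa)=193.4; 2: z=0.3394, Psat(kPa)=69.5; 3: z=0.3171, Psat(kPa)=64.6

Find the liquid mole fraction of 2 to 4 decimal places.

Raoult's law: Kᵢ = Pᵢˢᵃᵗ/P = Pᵢˢᵃᵗ/90.1.
  K_1 = 193.4/90.1 = 2.146504, K_2 = 69.5/90.1 = 0.771365, K_3 = 64.6/90.1 = 0.716981
Material balance + equilibrium reduce to Σ zᵢ(Kᵢ−1)/(1+β(Kᵢ−1)) = 0.
Feasibility: ΣzᵢKᵢ = 1.2265, Σzᵢ/Kᵢ = 1.0423 — both > 1, two phases present.
Newton iteration, β⁰ = 0.5:
  β = 0.5000: g = 0.05817, g' = -0.2395 → β = 0.7429
  β = 0.7429: g = 0.00557, g' = -0.1982 → β = 0.7710
  β = 0.7710: g = 0.00005, g' = -0.1949 → β = 0.7712
Converged at β = 0.7712.
Compositions from xᵢ = zᵢ/(1+β(Kᵢ−1)), yᵢ = Kᵢxᵢ:
  1: x = 0.1823, y = 0.3913
  2: x = 0.4121, y = 0.3178
  3: x = 0.4056, y = 0.2908

x_2 = 0.4121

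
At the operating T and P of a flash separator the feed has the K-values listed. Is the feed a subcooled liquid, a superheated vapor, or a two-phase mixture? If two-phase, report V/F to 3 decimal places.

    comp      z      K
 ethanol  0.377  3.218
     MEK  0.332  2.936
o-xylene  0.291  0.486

superheated vapor

ΣzᵢKᵢ = 2.329; Σzᵢ/Kᵢ = 0.829.
Since Σzᵢ/Kᵢ < 1 the mixture is above its dew point — single vapor phase.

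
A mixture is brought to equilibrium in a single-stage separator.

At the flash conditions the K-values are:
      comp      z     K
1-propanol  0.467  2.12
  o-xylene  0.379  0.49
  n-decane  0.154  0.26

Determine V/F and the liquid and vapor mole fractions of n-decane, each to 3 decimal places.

Iterate (Newton) starting at V/F = 0.5:
  V/F = 0.500: g = -0.1051, g' = -0.631 → V/F = 0.333
  V/F = 0.333: g = -0.0034, g' = -0.602 → V/F = 0.328
Converged at V/F = 0.328.
Compositions from xᵢ = zᵢ/(1+V/F(Kᵢ−1)), yᵢ = Kᵢxᵢ:
  1-propanol: x = 0.342, y = 0.724
  o-xylene: x = 0.455, y = 0.223
  n-decane: x = 0.203, y = 0.053

V/F = 0.328, x_n-decane = 0.203, y_n-decane = 0.053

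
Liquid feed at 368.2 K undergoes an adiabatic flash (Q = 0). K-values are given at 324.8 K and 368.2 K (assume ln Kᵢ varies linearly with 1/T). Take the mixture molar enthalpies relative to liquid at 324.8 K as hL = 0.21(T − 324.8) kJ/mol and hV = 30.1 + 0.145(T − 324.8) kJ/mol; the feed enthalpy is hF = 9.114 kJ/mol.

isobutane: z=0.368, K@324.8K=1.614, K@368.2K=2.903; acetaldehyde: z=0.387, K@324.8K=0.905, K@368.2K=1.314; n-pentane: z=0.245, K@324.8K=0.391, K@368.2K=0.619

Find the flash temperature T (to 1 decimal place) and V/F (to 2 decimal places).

Adiabatic flash: solve Rachford–Rice at each trial T, then check hF = ψ·hV(T) + (1−ψ)·hL(T).
  T = 324.8 K: K = (1.614, 0.905, 0.391), RR gives ψ = 0.173, H_out = 5.220 kJ/mol
  T = 368.2 K: K = (2.903, 1.314, 0.619), RR gives ψ = 1.000, H_out = 36.393 kJ/mol
  T = 346.5 K: K = (2.205, 1.103, 0.499), RR gives ψ = 0.976, H_out = 32.555 kJ/mol
  T = 335.6 K: K = (1.895, 1.002, 0.443), RR gives ψ = 0.634, H_out = 20.908 kJ/mol
  T = 330.2 K: K = (1.751, 0.953, 0.417), RR gives ψ = 0.429, H_out = 13.883 kJ/mol
  T = 327.5 K: K = (1.682, 0.929, 0.404), RR gives ψ = 0.309, H_out = 9.815 kJ/mol
  T = 326.1 K: K = (1.646, 0.916, 0.397), RR gives ψ = 0.241, H_out = 7.507 kJ/mol
Linear interpolation between T = 326.1 (H_out = 7.507) and T = 327.5 (H_out = 9.815) on hF = 9.114 gives T ≈ 327.1 K, at which ψ = 0.29.

T = 327.1 K, V/F = 0.29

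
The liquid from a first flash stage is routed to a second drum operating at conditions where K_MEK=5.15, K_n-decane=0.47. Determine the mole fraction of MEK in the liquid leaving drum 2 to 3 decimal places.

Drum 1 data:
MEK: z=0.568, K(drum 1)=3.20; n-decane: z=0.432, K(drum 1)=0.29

x_MEK (drum 2) = 0.113

Drum 1:
Let ψ₁ = V/F and solve Σ zᵢ(Kᵢ−1)/(1+ψ₁(Kᵢ−1)) = 0.
g(0) = ΣzᵢKᵢ − 1 = 0.943 and g(1) = 1 − Σzᵢ/Kᵢ = -0.667, so a root lies in (0, 1).
Binary case is linear: z₁(K₁−1)(1+ψ₁(K₂−1)) + z₂(K₂−1)(1+ψ₁(K₁−1)) = 0
⇒ ψ₁ = [z₁(K₁−1)+z₂(K₂−1)] / [−(K₁−1)(K₂−1)] = 0.9429/1.5620 = 0.604
Drum-1 compositions:
  MEK: x = 0.244, y = 0.781
  n-decane: x = 0.756, y = 0.219
Drum-2 feed = drum-1 liquid: z₂ = (0.2440, 0.7560).
Drum 2:
Material balance + equilibrium reduce to Σ zᵢ(Kᵢ−1)/(1+ψ₂(Kᵢ−1)) = 0.
Feasibility: ΣzᵢKᵢ = 1.612, Σzᵢ/Kᵢ = 1.656 — both > 1, two phases present.
Binary case is linear: z₁(K₁−1)(1+ψ₂(K₂−1)) + z₂(K₂−1)(1+ψ₂(K₁−1)) = 0
⇒ ψ₂ = [z₁(K₁−1)+z₂(K₂−1)] / [−(K₁−1)(K₂−1)] = 0.6119/2.1995 = 0.278
  MEK: x = 0.113, y = 0.583
  n-decane: x = 0.887, y = 0.417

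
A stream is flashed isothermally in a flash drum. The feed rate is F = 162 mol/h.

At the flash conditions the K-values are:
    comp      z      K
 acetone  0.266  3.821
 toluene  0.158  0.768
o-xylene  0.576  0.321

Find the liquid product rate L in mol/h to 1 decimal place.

L = 131.1 mol/h

Material balance + equilibrium reduce to Σ zᵢ(Kᵢ−1)/(1+ψ(Kᵢ−1)) = 0.
Feasibility: ΣzᵢKᵢ = 1.323, Σzᵢ/Kᵢ = 2.070 — both > 1, two phases present.
Iterate (Newton) starting at ψ = 0.63:
  ψ = 0.630: g = -0.4562, g' = -1.097 → ψ = 0.214
  ψ = 0.214: g = -0.0285, g' = -1.196 → ψ = 0.190
  ψ = 0.190: g = 0.0007, g' = -1.256 → ψ = 0.191
Converged at ψ = 0.191.
Then V = ψ·F = 0.1909·162 = 30.9 mol/h and L = F − V = 131.1 mol/h.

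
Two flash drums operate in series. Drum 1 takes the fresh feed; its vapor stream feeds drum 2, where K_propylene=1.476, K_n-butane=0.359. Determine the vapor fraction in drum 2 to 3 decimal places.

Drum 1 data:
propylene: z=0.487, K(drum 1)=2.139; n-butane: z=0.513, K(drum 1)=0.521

V/F (drum 2) = 0.217

Drum 1:
Rachford–Rice: g(ψ₁) = Σ zᵢ(Kᵢ−1)/(1+ψ₁(Kᵢ−1)) = 0.
Feasibility: ΣzᵢKᵢ = 1.309, Σzᵢ/Kᵢ = 1.212 — both > 1, two phases present.
Newton–Raphson from ψ₁ = 0.69:
  ψ₁ = 0.690: g = -0.0564, g' = -0.461 → ψ₁ = 0.567
  ψ₁ = 0.567: g = -0.0005, g' = -0.455 → ψ₁ = 0.566
Converged at ψ₁ = 0.566.
Drum-1 compositions:
  propylene: x = 0.296, y = 0.633
  n-butane: x = 0.704, y = 0.367
Drum-2 feed = drum-1 vapor: z₂ = (0.6332, 0.3668).
Drum 2:
Binary case is linear: z₁(K₁−1)(1+ψ₂(K₂−1)) + z₂(K₂−1)(1+ψ₂(K₁−1)) = 0
⇒ ψ₂ = [z₁(K₁−1)+z₂(K₂−1)] / [−(K₁−1)(K₂−1)] = 0.0663/0.3051 = 0.217
  propylene: x = 0.574, y = 0.847
  n-butane: x = 0.426, y = 0.153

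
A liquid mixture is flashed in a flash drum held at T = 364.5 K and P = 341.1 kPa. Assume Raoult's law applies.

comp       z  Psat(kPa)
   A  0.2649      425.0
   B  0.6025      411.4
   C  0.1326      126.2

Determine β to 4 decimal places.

Raoult's law: Kᵢ = Pᵢˢᵃᵗ/P = Pᵢˢᵃᵗ/341.1.
  K_A = 425.0/341.1 = 1.245969, K_B = 411.4/341.1 = 1.206098, K_C = 126.2/341.1 = 0.369979
Rachford–Rice: g(β) = Σ zᵢ(Kᵢ−1)/(1+β(Kᵢ−1)) = 0.
Check two-phase: ΣzᵢKᵢ = 1.1058 > 1 and Σzᵢ/Kᵢ = 1.0705 > 1, so g(0) = 0.1058 > 0 and g(1) = -0.0705 < 0.
Newton–Raphson from β = 0.45:
  β = 0.4500: g = 0.05570, g' = -0.1369 → β = 0.8567
  β = 0.8567: g = -0.02216, g' = -0.2779 → β = 0.7770
  β = 0.7770: g = -0.00191, g' = -0.2323 → β = 0.7687
Converged at β = 0.7687.

β = 0.7687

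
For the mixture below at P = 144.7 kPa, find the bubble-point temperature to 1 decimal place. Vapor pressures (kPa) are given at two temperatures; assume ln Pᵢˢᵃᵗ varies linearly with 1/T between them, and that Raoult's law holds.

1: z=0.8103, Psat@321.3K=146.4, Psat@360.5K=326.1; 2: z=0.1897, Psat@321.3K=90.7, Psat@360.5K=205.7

T = 324.1 K

Bubble-point temperature: ΣzᵢPᵢˢᵃᵗ(T) = P. Interpolate ln Pᵢˢᵃᵗ = aᵢ + bᵢ/T.
  T = 321.3 K: ΣzᵢPᵢˢᵃᵗ = 135.83 kPa
  T = 360.5 K: ΣzᵢPᵢˢᵃᵗ = 303.26 kPa
  T = 340.9 K: ΣzᵢPᵢˢᵃᵗ = 207.70 kPa
  T = 331.1 K: ΣzᵢPᵢˢᵃᵗ = 169.03 kPa
  T = 326.2 K: ΣzᵢPᵢˢᵃᵗ = 151.77 kPa
  T = 323.8 K: ΣzᵢPᵢˢᵃᵗ = 143.80 kPa
Interpolating between 323.8 K and 326.2 K gives T ≈ 324.1 K.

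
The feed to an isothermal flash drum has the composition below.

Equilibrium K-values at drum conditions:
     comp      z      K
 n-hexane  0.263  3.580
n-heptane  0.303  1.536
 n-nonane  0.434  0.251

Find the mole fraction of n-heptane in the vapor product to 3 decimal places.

y_n-heptane = 0.383

Rachford–Rice: g(ψ) = Σ zᵢ(Kᵢ−1)/(1+ψ(Kᵢ−1)) = 0.
g(0) = ΣzᵢKᵢ − 1 = 0.516 and g(1) = 1 − Σzᵢ/Kᵢ = -1.000, so a root lies in (0, 1).
Newton iteration, ψ⁰ = 0.56:
  ψ = 0.560: g = -0.1575, g' = -1.067 → ψ = 0.412
  ψ = 0.412: g = -0.0086, g' = -0.979 → ψ = 0.404
Converged at ψ = 0.404.
Compositions from xᵢ = zᵢ/(1+ψ(Kᵢ−1)), yᵢ = Kᵢxᵢ:
  n-hexane: x = 0.129, y = 0.461
  n-heptane: x = 0.249, y = 0.383
  n-nonane: x = 0.622, y = 0.156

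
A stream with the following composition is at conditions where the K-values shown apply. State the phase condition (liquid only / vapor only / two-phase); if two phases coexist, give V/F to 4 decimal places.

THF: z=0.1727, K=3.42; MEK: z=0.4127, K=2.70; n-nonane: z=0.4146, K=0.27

ΣzᵢKᵢ = 1.8169; Σzᵢ/Kᵢ = 1.7389.
Both exceed 1, so a two-phase solution exists.
Newton iteration, ψ⁰ = 0.5:
  ψ = 0.5000: g = 0.09172, g' = -1.1035 → ψ = 0.5831
  ψ = 0.5831: g = -0.00132, g' = -1.1446 → ψ = 0.5820
Converged at ψ = 0.5820.

two-phase, V/F = 0.5820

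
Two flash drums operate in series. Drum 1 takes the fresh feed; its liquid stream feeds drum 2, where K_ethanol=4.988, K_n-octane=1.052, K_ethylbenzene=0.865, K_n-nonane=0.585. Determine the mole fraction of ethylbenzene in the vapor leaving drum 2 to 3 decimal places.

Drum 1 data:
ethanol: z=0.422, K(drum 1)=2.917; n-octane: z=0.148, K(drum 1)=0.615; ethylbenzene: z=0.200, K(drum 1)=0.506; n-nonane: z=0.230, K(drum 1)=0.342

y_ethylbenzene (drum 2) = 0.251

Drum 1:
Rachford–Rice: g(ψ₁) = Σ zᵢ(Kᵢ−1)/(1+ψ₁(Kᵢ−1)) = 0.
Check two-phase: ΣzᵢKᵢ = 1.502 > 1 and Σzᵢ/Kᵢ = 1.453 > 1, so g(0) = 0.502 > 0 and g(1) = -0.453 < 0.
Newton iteration, ψ₁⁰ = 0.5:
  ψ₁ = 0.500: g = -0.0143, g' = -0.745 → ψ₁ = 0.481
Converged at ψ₁ = 0.481.
Drum-1 compositions:
  ethanol: x = 0.220, y = 0.640
  n-octane: x = 0.182, y = 0.112
  ethylbenzene: x = 0.262, y = 0.133
  n-nonane: x = 0.336, y = 0.115
Drum-2 feed = drum-1 liquid: z₂ = (0.2196, 0.1816, 0.2623, 0.3365).
Drum 2:
Rachford–Rice: g(ψ₂) = Σ zᵢ(Kᵢ−1)/(1+ψ₂(Kᵢ−1)) = 0.
Feasibility: ΣzᵢKᵢ = 1.710, Σzᵢ/Kᵢ = 1.095 — both > 1, two phases present.
Newton iteration, ψ₂⁰ = 0.5:
  ψ₂ = 0.500: g = 0.0875, g' = -0.488 → ψ₂ = 0.679
  ψ₂ = 0.679: g = 0.0117, g' = -0.372 → ψ₂ = 0.711
Converged at ψ₂ = 0.711.
  ethanol: x = 0.057, y = 0.285
  n-octane: x = 0.175, y = 0.184
  ethylbenzene: x = 0.290, y = 0.251
  n-nonane: x = 0.477, y = 0.279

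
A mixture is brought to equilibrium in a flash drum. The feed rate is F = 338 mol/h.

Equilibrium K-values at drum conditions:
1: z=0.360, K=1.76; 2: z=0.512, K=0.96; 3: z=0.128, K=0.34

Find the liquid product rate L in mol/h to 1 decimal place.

Newton–Raphson from β = 0.54:
  β = 0.540: g = 0.0418, g' = -0.240 → β = 0.714
  β = 0.714: g = -0.0035, g' = -0.288 → β = 0.702
Converged at β = 0.702.
Then V = β·F = 0.7017·338 = 237.2 mol/h and L = F − V = 100.8 mol/h.

L = 100.8 mol/h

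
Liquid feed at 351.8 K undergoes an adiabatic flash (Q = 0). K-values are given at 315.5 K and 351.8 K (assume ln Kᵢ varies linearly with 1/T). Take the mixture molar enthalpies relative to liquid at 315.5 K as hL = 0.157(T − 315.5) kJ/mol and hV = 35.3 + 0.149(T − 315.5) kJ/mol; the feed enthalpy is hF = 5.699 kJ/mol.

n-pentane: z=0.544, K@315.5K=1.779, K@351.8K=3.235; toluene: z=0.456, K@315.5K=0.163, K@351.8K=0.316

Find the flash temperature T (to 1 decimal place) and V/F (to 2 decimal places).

T = 318.8 K, V/F = 0.15

Adiabatic flash: solve Rachford–Rice at each trial T, then check hF = ψ·hV(T) + (1−ψ)·hL(T).
  T = 315.5 K: K = (1.779, 0.163), RR gives ψ = 0.065, H_out = 2.279 kJ/mol
  T = 351.8 K: K = (3.235, 0.316), RR gives ψ = 0.591, H_out = 26.400 kJ/mol
  T = 333.6 K: K = (2.436, 0.231), RR gives ψ = 0.390, H_out = 16.546 kJ/mol
  T = 324.6 K: K = (2.093, 0.195), RR gives ψ = 0.259, H_out = 10.539 kJ/mol
  T = 320.1 K: K = (1.934, 0.179), RR gives ψ = 0.174, H_out = 6.855 kJ/mol
  T = 317.8 K: K = (1.855, 0.171), RR gives ψ = 0.123, H_out = 4.694 kJ/mol
  T = 319.0 K: K = (1.896, 0.175), RR gives ψ = 0.150, H_out = 5.849 kJ/mol
Linear interpolation between T = 317.8 (H_out = 4.694) and T = 319.0 (H_out = 5.849) on hF = 5.699 gives T ≈ 318.8 K, at which ψ = 0.15.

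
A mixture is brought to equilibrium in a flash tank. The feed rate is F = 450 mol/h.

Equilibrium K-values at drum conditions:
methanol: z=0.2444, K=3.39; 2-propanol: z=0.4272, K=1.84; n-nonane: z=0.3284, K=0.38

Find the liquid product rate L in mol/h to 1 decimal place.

L = 83.5 mol/h

Newton–Raphson from ψ = 0.44:
  ψ = 0.4400: g = 0.26673, g' = -0.7311 → ψ = 0.8048
  ψ = 0.8048: g = 0.00749, g' = -0.7736 → ψ = 0.8145
Converged at ψ = 0.8145.
Then V = ψ·F = 0.8145·450 = 366.5 mol/h and L = F − V = 83.5 mol/h.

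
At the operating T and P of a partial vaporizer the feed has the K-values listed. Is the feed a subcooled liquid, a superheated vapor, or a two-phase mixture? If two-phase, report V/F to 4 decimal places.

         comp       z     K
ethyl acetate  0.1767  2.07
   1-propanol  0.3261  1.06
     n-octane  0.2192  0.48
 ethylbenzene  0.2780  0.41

subcooled liquid

ΣzᵢKᵢ = 0.9306; Σzᵢ/Kᵢ = 1.5277.
Since ΣzᵢKᵢ < 1 the mixture is below its bubble point — single liquid phase.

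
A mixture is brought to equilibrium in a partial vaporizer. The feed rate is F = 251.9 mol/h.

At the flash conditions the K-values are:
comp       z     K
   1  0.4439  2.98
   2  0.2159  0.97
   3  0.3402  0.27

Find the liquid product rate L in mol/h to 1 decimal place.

L = 113.6 mol/h

Newton–Raphson from ψ = 0.5:
  ψ = 0.5000: g = 0.04400, g' = -0.8893 → ψ = 0.5495
  ψ = 0.5495: g = -0.00032, g' = -0.9049 → ψ = 0.5491
Converged at ψ = 0.5491.
Then V = ψ·F = 0.5491·251.9 = 138.3 mol/h and L = F − V = 113.6 mol/h.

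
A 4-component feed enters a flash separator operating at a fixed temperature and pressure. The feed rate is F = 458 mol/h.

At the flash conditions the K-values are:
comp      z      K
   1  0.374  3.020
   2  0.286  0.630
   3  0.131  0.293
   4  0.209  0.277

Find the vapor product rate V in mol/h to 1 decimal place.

V = 158.1 mol/h

Newton–Raphson from ψ = 0.5:
  ψ = 0.500: g = -0.1339, g' = -0.861 → ψ = 0.345
Converged at ψ = 0.345.
Then V = ψ·F = 0.3451·458 = 158.1 mol/h and L = F − V = 299.9 mol/h.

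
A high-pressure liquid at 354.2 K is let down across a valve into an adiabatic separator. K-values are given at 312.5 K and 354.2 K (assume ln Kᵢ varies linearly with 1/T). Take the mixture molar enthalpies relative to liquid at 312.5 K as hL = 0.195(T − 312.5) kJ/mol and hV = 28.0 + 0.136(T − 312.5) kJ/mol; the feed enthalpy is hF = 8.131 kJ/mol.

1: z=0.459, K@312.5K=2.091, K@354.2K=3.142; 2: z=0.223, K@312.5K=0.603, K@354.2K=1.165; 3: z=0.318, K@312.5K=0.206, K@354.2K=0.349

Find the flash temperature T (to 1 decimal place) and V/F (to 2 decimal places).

Adiabatic flash: solve Rachford–Rice at each trial T, then check hF = ψ·hV(T) + (1−ψ)·hL(T).
  T = 312.5 K: K = (2.091, 0.603, 0.206), RR gives ψ = 0.221, H_out = 6.197 kJ/mol
  T = 354.2 K: K = (3.142, 1.165, 0.349), RR gives ψ = 0.757, H_out = 27.453 kJ/mol
  T = 333.4 K: K = (2.597, 0.856, 0.273), RR gives ψ = 0.512, H_out = 17.789 kJ/mol
  T = 322.9 K: K = (2.337, 0.722, 0.238), RR gives ψ = 0.375, H_out = 12.311 kJ/mol
  T = 317.7 K: K = (2.213, 0.661, 0.222), RR gives ψ = 0.301, H_out = 9.362 kJ/mol
  T = 315.1 K: K = (2.152, 0.631, 0.214), RR gives ψ = 0.262, H_out = 7.810 kJ/mol
  T = 316.4 K: K = (2.182, 0.646, 0.218), RR gives ψ = 0.282, H_out = 8.594 kJ/mol
Linear interpolation between T = 315.1 (H_out = 7.810) and T = 316.4 (H_out = 8.594) on hF = 8.131 gives T ≈ 315.6 K, at which ψ = 0.27.

T = 315.6 K, V/F = 0.27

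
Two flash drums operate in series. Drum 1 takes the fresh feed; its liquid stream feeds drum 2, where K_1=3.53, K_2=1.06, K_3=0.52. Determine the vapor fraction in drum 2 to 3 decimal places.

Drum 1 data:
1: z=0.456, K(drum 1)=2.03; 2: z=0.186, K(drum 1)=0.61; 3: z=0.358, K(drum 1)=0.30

V/F (drum 2) = 0.774

Drum 1:
Let ψ₁ = V/F and solve Σ zᵢ(Kᵢ−1)/(1+ψ₁(Kᵢ−1)) = 0.
g(0) = ΣzᵢKᵢ − 1 = 0.147 and g(1) = 1 − Σzᵢ/Kᵢ = -0.723, so a root lies in (0, 1).
Newton iteration, ψ₁⁰ = 0.5:
  ψ₁ = 0.500: g = -0.1656, g' = -0.670 → ψ₁ = 0.253
  ψ₁ = 0.253: g = -0.0122, g' = -0.598 → ψ₁ = 0.232
Converged at ψ₁ = 0.232.
Drum-1 compositions:
  1: x = 0.368, y = 0.747
  2: x = 0.205, y = 0.125
  3: x = 0.427, y = 0.128
Drum-2 feed = drum-1 liquid: z₂ = (0.3680, 0.2045, 0.4275).
Drum 2:
Material balance + equilibrium reduce to Σ zᵢ(Kᵢ−1)/(1+ψ₂(Kᵢ−1)) = 0.
Feasibility: ΣzᵢKᵢ = 1.738, Σzᵢ/Kᵢ = 1.119 — both > 1, two phases present.
Newton iteration, ψ₂⁰ = 0.5:
  ψ₂ = 0.500: g = 0.1529, g' = -0.630 → ψ₂ = 0.743
  ψ₂ = 0.743: g = 0.0163, g' = -0.523 → ψ₂ = 0.774
Converged at ψ₂ = 0.774.
  1: x = 0.124, y = 0.439
  2: x = 0.195, y = 0.207
  3: x = 0.680, y = 0.354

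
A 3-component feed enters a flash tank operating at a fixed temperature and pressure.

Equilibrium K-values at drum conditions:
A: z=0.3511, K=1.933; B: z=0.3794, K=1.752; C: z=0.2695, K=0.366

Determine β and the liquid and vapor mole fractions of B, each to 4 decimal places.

β = 0.8295, x_B = 0.2337, y_B = 0.4094

Material balance + equilibrium reduce to Σ zᵢ(Kᵢ−1)/(1+β(Kᵢ−1)) = 0.
g(0) = ΣzᵢKᵢ − 1 = 0.4420 and g(1) = 1 − Σzᵢ/Kᵢ = -0.1345, so a root lies in (0, 1).
Newton–Raphson from β = 0.5:
  β = 0.5000: g = 0.18055, g' = -0.4876 → β = 0.8703
  β = 0.8703: g = -0.02793, g' = -0.7106 → β = 0.8309
  β = 0.8309: g = -0.00098, g' = -0.6621 → β = 0.8295
Converged at β = 0.8295.
Compositions from xᵢ = zᵢ/(1+β(Kᵢ−1)), yᵢ = Kᵢxᵢ:
  A: x = 0.1979, y = 0.3826
  B: x = 0.2337, y = 0.4094
  C: x = 0.5684, y = 0.2080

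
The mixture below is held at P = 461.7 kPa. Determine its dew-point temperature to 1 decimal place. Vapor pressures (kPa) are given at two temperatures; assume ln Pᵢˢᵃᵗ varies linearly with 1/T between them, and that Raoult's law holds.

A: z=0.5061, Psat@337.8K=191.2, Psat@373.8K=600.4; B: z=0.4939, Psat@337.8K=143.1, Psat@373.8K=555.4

T = 366.8 K

Dew-point temperature: Σzᵢ·P/Pᵢˢᵃᵗ(T) = 1. Interpolate ln Pᵢˢᵃᵗ = aᵢ + bᵢ/T.
  T = 337.8 K: ΣzᵢP/Pᵢˢᵃᵗ = 2.8156
  T = 373.8 K: ΣzᵢP/Pᵢˢᵃᵗ = 0.7998
  T = 355.8 K: ΣzᵢP/Pᵢˢᵃᵗ = 1.4516
  T = 364.8 K: ΣzᵢP/Pᵢˢᵃᵗ = 1.0692
  T = 369.3 K: ΣzᵢP/Pᵢˢᵃᵗ = 0.9230
  T = 367.1 K: ΣzᵢP/Pᵢˢᵃᵗ = 0.9914
Interpolating between 364.8 K and 367.1 K gives T ≈ 366.8 K.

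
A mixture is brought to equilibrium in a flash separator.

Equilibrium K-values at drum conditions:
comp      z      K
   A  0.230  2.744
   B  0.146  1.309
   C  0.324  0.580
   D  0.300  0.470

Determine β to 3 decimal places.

β = 0.224

Material balance + equilibrium reduce to Σ zᵢ(Kᵢ−1)/(1+β(Kᵢ−1)) = 0.
Feasibility: ΣzᵢKᵢ = 1.151, Σzᵢ/Kᵢ = 1.392 — both > 1, two phases present.
Iterate (Newton) starting at β = 0.54:
  β = 0.540: g = -0.1535, g' = -0.457 → β = 0.204
  β = 0.204: g = 0.0112, g' = -0.567 → β = 0.224
Converged at β = 0.224.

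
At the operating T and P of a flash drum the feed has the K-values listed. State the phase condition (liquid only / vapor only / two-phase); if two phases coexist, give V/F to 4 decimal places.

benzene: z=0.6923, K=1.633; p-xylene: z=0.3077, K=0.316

ΣzᵢKᵢ = 1.2278; Σzᵢ/Kᵢ = 1.3977.
Both exceed 1, so a two-phase solution exists.
Let ψ = V/F and solve Σ zᵢ(Kᵢ−1)/(1+ψ(Kᵢ−1)) = 0.
Newton iteration, ψ⁰ = 0.4:
  ψ = 0.4000: g = 0.05995, g' = -0.4495 → ψ = 0.5334
  ψ = 0.5334: g = -0.00374, g' = -0.5119 → ψ = 0.5261
  ψ = 0.5261: g = -0.00002, g' = -0.5074 → ψ = 0.5260
Converged at ψ = 0.5260.

two-phase, V/F = 0.5260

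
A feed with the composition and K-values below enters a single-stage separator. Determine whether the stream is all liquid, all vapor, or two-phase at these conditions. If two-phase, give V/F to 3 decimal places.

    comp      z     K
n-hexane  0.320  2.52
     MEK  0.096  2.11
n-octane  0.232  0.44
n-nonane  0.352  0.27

ΣzᵢKᵢ = 1.206; Σzᵢ/Kᵢ = 2.003.
Both exceed 1, so a two-phase solution exists.
Material balance + equilibrium reduce to Σ zᵢ(Kᵢ−1)/(1+ψ(Kᵢ−1)) = 0.
Newton–Raphson from ψ = 0.34:
  ψ = 0.340: g = -0.1042, g' = -0.827 → ψ = 0.214
  ψ = 0.214: g = 0.0011, g' = -0.856 → ψ = 0.215
Converged at ψ = 0.215.

two-phase, V/F = 0.215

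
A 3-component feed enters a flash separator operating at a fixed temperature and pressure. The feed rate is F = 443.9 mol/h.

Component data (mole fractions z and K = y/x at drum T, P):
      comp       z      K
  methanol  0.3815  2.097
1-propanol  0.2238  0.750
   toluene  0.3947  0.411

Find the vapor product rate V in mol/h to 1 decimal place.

V = 107.5 mol/h

Newton iteration, ψ⁰ = 0.57:
  ψ = 0.5700: g = -0.15773, g' = -0.5031 → ψ = 0.2565
  ψ = 0.2565: g = -0.00704, g' = -0.4856 → ψ = 0.2420
  ψ = 0.2420: g = 0.00002, g' = -0.4888 → ψ = 0.2421
Converged at ψ = 0.2421.
Then V = ψ·F = 0.2421·443.9 = 107.5 mol/h and L = F − V = 336.4 mol/h.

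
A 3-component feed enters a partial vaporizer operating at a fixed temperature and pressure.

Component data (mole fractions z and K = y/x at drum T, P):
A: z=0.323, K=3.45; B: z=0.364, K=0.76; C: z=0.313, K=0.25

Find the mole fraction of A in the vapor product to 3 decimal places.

y_A = 0.589

Newton–Raphson from ψ = 0.66:
  ψ = 0.660: g = -0.2663, g' = -1.003 → ψ = 0.395
  ψ = 0.395: g = -0.0275, g' = -0.882 → ψ = 0.363
  ψ = 0.363: g = 0.0003, g' = -0.900 → ψ = 0.364
Converged at ψ = 0.364.
Compositions from xᵢ = zᵢ/(1+ψ(Kᵢ−1)), yᵢ = Kᵢxᵢ:
  A: x = 0.171, y = 0.589
  B: x = 0.399, y = 0.303
  C: x = 0.430, y = 0.108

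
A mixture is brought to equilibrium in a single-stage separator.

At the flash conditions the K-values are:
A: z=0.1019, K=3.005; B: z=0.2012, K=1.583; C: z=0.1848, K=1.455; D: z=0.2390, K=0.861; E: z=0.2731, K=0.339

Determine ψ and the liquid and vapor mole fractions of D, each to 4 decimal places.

Let ψ = V/F and solve Σ zᵢ(Kᵢ−1)/(1+ψ(Kᵢ−1)) = 0.
Feasibility: ΣzᵢKᵢ = 1.1920, Σzᵢ/Kᵢ = 1.3712 — both > 1, two phases present.
Newton–Raphson from ψ = 0.61:
  ψ = 0.6100: g = -0.09453, g' = -0.4841 → ψ = 0.4147
  ψ = 0.4147: g = -0.00720, g' = -0.4252 → ψ = 0.3978
Converged at ψ = 0.3978.
Compositions from xᵢ = zᵢ/(1+ψ(Kᵢ−1)), yᵢ = Kᵢxᵢ:
  A: x = 0.0567, y = 0.1704
  B: x = 0.1633, y = 0.2585
  C: x = 0.1565, y = 0.2277
  D: x = 0.2530, y = 0.2178
  E: x = 0.3705, y = 0.1256

ψ = 0.3978, x_D = 0.2530, y_D = 0.2178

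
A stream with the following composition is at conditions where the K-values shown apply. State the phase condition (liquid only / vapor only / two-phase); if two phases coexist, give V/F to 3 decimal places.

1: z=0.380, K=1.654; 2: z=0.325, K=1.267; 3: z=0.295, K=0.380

ΣzᵢKᵢ = 1.152; Σzᵢ/Kᵢ = 1.263.
Both exceed 1, so a two-phase solution exists.
Material balance + equilibrium reduce to Σ zᵢ(Kᵢ−1)/(1+ψ(Kᵢ−1)) = 0.
Newton–Raphson from ψ = 0.45:
  ψ = 0.450: g = 0.0158, g' = -0.334 → ψ = 0.497
  ψ = 0.497: g = -0.0003, g' = -0.348 → ψ = 0.496
Converged at ψ = 0.496.

two-phase, V/F = 0.496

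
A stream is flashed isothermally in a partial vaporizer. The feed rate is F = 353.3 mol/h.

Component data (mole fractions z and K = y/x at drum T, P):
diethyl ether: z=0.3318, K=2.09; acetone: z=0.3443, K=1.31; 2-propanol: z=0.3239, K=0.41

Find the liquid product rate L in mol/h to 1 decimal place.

Let ψ = V/F and solve Σ zᵢ(Kᵢ−1)/(1+ψ(Kᵢ−1)) = 0.
Check two-phase: ΣzᵢKᵢ = 1.2773 > 1 and Σzᵢ/Kᵢ = 1.2116 > 1, so g(0) = 0.2773 > 0 and g(1) = -0.2116 < 0.
Newton–Raphson from ψ = 0.67:
  ψ = 0.6700: g = -0.01863, g' = -0.4627 → ψ = 0.6297
  ψ = 0.6297: g = -0.00032, g' = -0.4472 → ψ = 0.6290
Converged at ψ = 0.6290.
Then V = ψ·F = 0.6290·353.3 = 222.2 mol/h and L = F − V = 131.1 mol/h.

L = 131.1 mol/h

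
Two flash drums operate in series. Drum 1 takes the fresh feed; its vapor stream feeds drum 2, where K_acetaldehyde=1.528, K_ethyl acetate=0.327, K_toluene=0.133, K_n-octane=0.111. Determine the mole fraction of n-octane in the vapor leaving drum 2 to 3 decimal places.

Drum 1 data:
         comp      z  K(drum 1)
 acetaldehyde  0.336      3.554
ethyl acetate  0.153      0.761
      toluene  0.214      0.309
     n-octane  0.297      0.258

Drum 1:
Newton–Raphson from ψ₁ = 0.5:
  ψ₁ = 0.500: g = -0.2409, g' = -1.086 → ψ₁ = 0.278
  ψ₁ = 0.278: g = 0.0019, g' = -1.176 → ψ₁ = 0.280
Converged at ψ₁ = 0.280.
Drum-1 compositions:
  acetaldehyde: x = 0.196, y = 0.697
  ethyl acetate: x = 0.164, y = 0.125
  toluene: x = 0.265, y = 0.082
  n-octane: x = 0.375, y = 0.097
Drum-2 feed = drum-1 vapor: z₂ = (0.6966, 0.1248, 0.0820, 0.0967).
Drum 2:
Rachford–Rice: g(ψ₂) = Σ zᵢ(Kᵢ−1)/(1+ψ₂(Kᵢ−1)) = 0.
Feasibility: ΣzᵢKᵢ = 1.127, Σzᵢ/Kᵢ = 2.325 — both > 1, two phases present.
Newton–Raphson from ψ₂ = 0.5:
  ψ₂ = 0.500: g = -0.1158, g' = -0.690 → ψ₂ = 0.332
  ψ₂ = 0.332: g = -0.0170, g' = -0.510 → ψ₂ = 0.299
  ψ₂ = 0.299: g = -0.0004, g' = -0.487 → ψ₂ = 0.298
Converged at ψ₂ = 0.298.
  acetaldehyde: x = 0.602, y = 0.920
  ethyl acetate: x = 0.156, y = 0.051
  toluene: x = 0.111, y = 0.015
  n-octane: x = 0.132, y = 0.015

y_n-octane (drum 2) = 0.015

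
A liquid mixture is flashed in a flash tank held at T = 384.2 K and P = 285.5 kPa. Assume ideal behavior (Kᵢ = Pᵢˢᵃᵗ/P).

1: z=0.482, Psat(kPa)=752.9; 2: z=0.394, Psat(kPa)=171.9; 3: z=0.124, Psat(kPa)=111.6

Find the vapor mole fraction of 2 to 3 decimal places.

Raoult's law: Kᵢ = Pᵢˢᵃᵗ/P = Pᵢˢᵃᵗ/285.5.
  K_1 = 752.9/285.5 = 2.63713, K_2 = 171.9/285.5 = 0.60210, K_3 = 111.6/285.5 = 0.39089
Rachford–Rice: g(ψ) = Σ zᵢ(Kᵢ−1)/(1+ψ(Kᵢ−1)) = 0.
Check two-phase: ΣzᵢKᵢ = 1.557 > 1 and Σzᵢ/Kᵢ = 1.154 > 1, so g(0) = 0.557 > 0 and g(1) = -0.154 < 0.
Newton iteration, ψ⁰ = 0.5:
  ψ = 0.500: g = 0.1296, g' = -0.583 → ψ = 0.722
  ψ = 0.722: g = 0.0067, g' = -0.541 → ψ = 0.735
Converged at ψ = 0.735.
Compositions from xᵢ = zᵢ/(1+ψ(Kᵢ−1)), yᵢ = Kᵢxᵢ:
  1: x = 0.219, y = 0.577
  2: x = 0.557, y = 0.335
  3: x = 0.224, y = 0.088

y_2 = 0.335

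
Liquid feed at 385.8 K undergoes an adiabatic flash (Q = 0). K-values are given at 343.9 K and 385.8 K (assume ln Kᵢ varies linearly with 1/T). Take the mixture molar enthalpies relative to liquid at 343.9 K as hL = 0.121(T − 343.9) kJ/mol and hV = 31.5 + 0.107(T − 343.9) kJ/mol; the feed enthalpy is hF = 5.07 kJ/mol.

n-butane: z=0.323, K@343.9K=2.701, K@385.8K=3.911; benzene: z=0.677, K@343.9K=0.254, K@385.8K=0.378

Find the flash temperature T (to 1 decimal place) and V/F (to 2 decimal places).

T = 355.5 K, V/F = 0.12

Adiabatic flash: solve Rachford–Rice at each trial T, then check hF = ψ·hV(T) + (1−ψ)·hL(T).
  T = 343.9 K: K = (2.701, 0.254), RR gives ψ = 0.035, H_out = 1.102 kJ/mol
  T = 385.8 K: K = (3.911, 0.378), RR gives ψ = 0.287, H_out = 13.934 kJ/mol
  T = 364.9 K: K = (3.286, 0.314), RR gives ψ = 0.174, H_out = 7.985 kJ/mol
  T = 354.4 K: K = (2.988, 0.283), RR gives ψ = 0.110, H_out = 4.720 kJ/mol
  T = 359.6 K: K = (3.134, 0.298), RR gives ψ = 0.143, H_out = 6.371 kJ/mol
  T = 357.0 K: K = (3.061, 0.291), RR gives ψ = 0.127, H_out = 5.555 kJ/mol
  T = 355.7 K: K = (3.024, 0.287), RR gives ψ = 0.118, H_out = 5.140 kJ/mol
Linear interpolation between T = 354.4 (H_out = 4.720) and T = 355.7 (H_out = 5.140) on hF = 5.07 gives T ≈ 355.5 K, at which ψ = 0.12.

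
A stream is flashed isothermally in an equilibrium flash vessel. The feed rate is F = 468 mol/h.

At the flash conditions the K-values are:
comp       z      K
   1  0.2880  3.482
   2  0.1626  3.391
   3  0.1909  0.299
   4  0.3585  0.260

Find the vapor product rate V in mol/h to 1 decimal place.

Iterate (Newton) starting at ψ = 0.67:
  ψ = 0.6700: g = -0.36065, g' = -1.4933 → ψ = 0.4285
  ψ = 0.4285: g = -0.04129, g' = -1.2560 → ψ = 0.3956
  ψ = 0.3956: g = 0.00019, g' = -1.2693 → ψ = 0.3958
Converged at ψ = 0.3958.
Then V = ψ·F = 0.3958·468 = 185.2 mol/h and L = F − V = 282.8 mol/h.

V = 185.2 mol/h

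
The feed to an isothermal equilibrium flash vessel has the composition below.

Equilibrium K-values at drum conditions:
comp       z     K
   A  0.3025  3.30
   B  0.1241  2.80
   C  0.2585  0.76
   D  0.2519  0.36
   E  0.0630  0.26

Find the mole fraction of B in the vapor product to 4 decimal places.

y_B = 0.1705

Let ψ = V/F and solve Σ zᵢ(Kᵢ−1)/(1+ψ(Kᵢ−1)) = 0.
Check two-phase: ΣzᵢKᵢ = 1.6493 > 1 and Σzᵢ/Kᵢ = 1.4181 > 1, so g(0) = 0.6493 > 0 and g(1) = -0.4181 < 0.
Iterate (Newton) starting at ψ = 0.47:
  ψ = 0.4700: g = 0.08336, g' = -0.7986 → ψ = 0.5744
  ψ = 0.5744: g = 0.00161, g' = -0.7766 → ψ = 0.5765
Converged at ψ = 0.5765.
Compositions from xᵢ = zᵢ/(1+ψ(Kᵢ−1)), yᵢ = Kᵢxᵢ:
  A: x = 0.1301, y = 0.4292
  B: x = 0.0609, y = 0.1705
  C: x = 0.3000, y = 0.2280
  D: x = 0.3992, y = 0.1437
  E: x = 0.1099, y = 0.0286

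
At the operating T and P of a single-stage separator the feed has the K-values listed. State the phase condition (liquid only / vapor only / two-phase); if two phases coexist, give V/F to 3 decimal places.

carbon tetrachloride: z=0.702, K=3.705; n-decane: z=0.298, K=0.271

two-phase, V/F = 0.853

ΣzᵢKᵢ = 2.682; Σzᵢ/Kᵢ = 1.289.
Both exceed 1, so a two-phase solution exists.
Let ψ = V/F and solve Σ zᵢ(Kᵢ−1)/(1+ψ(Kᵢ−1)) = 0.
Binary case is linear: z₁(K₁−1)(1+ψ(K₂−1)) + z₂(K₂−1)(1+ψ(K₁−1)) = 0
⇒ ψ = [z₁(K₁−1)+z₂(K₂−1)] / [−(K₁−1)(K₂−1)] = 1.6817/1.9719 = 0.853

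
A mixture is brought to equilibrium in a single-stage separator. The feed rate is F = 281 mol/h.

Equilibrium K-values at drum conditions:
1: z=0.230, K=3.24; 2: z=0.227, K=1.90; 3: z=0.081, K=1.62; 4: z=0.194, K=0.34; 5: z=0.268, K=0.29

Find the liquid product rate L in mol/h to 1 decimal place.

Material balance + equilibrium reduce to Σ zᵢ(Kᵢ−1)/(1+ψ(Kᵢ−1)) = 0.
Check two-phase: ΣzᵢKᵢ = 1.451 > 1 and Σzᵢ/Kᵢ = 1.735 > 1, so g(0) = 0.451 > 0 and g(1) = -0.735 < 0.
Newton–Raphson from ψ = 0.5:
  ψ = 0.500: g = -0.0639, g' = -0.875 → ψ = 0.427
  ψ = 0.427: g = -0.0008, g' = -0.859 → ψ = 0.426
Converged at ψ = 0.426.
Then V = ψ·F = 0.4262·281 = 119.7 mol/h and L = F − V = 161.3 mol/h.

L = 161.3 mol/h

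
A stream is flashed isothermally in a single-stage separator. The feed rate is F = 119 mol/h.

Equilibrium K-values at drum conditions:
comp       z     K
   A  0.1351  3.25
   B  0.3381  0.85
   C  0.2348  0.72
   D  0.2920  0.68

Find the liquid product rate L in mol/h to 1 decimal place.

L = 98.8 mol/h

Material balance + equilibrium reduce to Σ zᵢ(Kᵢ−1)/(1+V/F(Kᵢ−1)) = 0.
Feasibility: ΣzᵢKᵢ = 1.0941, Σzᵢ/Kᵢ = 1.1949 — both > 1, two phases present.
Newton–Raphson from V/F = 0.5:
  V/F = 0.5000: g = -0.09946, g' = -0.2276 → V/F = 0.0630
  V/F = 0.0630: g = 0.05274, g' = -0.5826 → V/F = 0.1535
  V/F = 0.1535: g = 0.00705, g' = -0.4389 → V/F = 0.1696
  V/F = 0.1696: g = 0.00015, g' = -0.4200 → V/F = 0.1700
Converged at V/F = 0.1700.
Then V = V/F·F = 0.1700·119 = 20.2 mol/h and L = F − V = 98.8 mol/h.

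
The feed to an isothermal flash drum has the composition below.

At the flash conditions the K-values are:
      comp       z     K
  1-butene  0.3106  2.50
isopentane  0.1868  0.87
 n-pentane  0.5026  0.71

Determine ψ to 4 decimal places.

Let ψ = V/F and solve Σ zᵢ(Kᵢ−1)/(1+ψ(Kᵢ−1)) = 0.
Feasibility: ΣzᵢKᵢ = 1.2959, Σzᵢ/Kᵢ = 1.0468 — both > 1, two phases present.
Newton–Raphson from ψ = 0.54:
  ψ = 0.5400: g = 0.05847, g' = -0.2764 → ψ = 0.7515
  ψ = 0.7515: g = 0.00572, g' = -0.2274 → ψ = 0.7767
  ψ = 0.7767: g = 0.00005, g' = -0.2234 → ψ = 0.7769
Converged at ψ = 0.7769.

ψ = 0.7769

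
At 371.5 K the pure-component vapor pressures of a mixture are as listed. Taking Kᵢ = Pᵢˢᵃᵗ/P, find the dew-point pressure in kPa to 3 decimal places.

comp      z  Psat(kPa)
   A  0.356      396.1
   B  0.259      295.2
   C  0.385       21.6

Pdew = 51.020 kPa

At the dew point ψ → 1, so Σzᵢ/Kᵢ = 1 with Kᵢ = Pᵢˢᵃᵗ/P ⇒ 1/P = Σzᵢ/Pᵢˢᵃᵗ.
1/P = 0.356/396.1 + 0.259/295.2 + 0.385/21.6 = 0.019600 ⇒ P = 51.020 kPa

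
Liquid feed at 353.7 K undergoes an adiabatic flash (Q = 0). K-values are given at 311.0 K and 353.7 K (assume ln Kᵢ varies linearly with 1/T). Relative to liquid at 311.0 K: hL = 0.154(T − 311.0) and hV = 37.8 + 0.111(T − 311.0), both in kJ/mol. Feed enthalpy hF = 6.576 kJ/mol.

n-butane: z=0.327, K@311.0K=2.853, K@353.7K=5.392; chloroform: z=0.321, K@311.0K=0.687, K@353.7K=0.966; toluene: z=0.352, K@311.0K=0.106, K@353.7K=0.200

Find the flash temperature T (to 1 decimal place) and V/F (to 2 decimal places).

Adiabatic flash: solve Rachford–Rice at each trial T, then check hF = ψ·hV(T) + (1−ψ)·hL(T).
  T = 311.0 K: K = (2.853, 0.687, 0.106), RR gives ψ = 0.155, H_out = 5.853 kJ/mol
  T = 353.7 K: K = (5.392, 0.966, 0.200), RR gives ψ = 0.475, H_out = 23.661 kJ/mol
  T = 332.4 K: K = (4.006, 0.824, 0.149), RR gives ψ = 0.343, H_out = 15.963 kJ/mol
  T = 321.7 K: K = (3.400, 0.755, 0.126), RR gives ψ = 0.261, H_out = 11.392 kJ/mol
  T = 316.4 K: K = (3.122, 0.721, 0.116), RR gives ψ = 0.212, H_out = 8.808 kJ/mol
  T = 313.7 K: K = (2.985, 0.704, 0.111), RR gives ψ = 0.185, H_out = 7.377 kJ/mol
  T = 312.4 K: K = (2.921, 0.696, 0.109), RR gives ψ = 0.171, H_out = 6.656 kJ/mol
Linear interpolation between T = 311.0 (H_out = 5.853) and T = 312.4 (H_out = 6.656) on hF = 6.576 gives T ≈ 312.3 K, at which ψ = 0.17.

T = 312.3 K, V/F = 0.17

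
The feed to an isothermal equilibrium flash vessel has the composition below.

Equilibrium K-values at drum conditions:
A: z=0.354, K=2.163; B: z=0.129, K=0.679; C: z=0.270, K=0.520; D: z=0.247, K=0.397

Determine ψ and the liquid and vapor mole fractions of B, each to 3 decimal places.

Let ψ = V/F and solve Σ zᵢ(Kᵢ−1)/(1+ψ(Kᵢ−1)) = 0.
Feasibility: ΣzᵢKᵢ = 1.092, Σzᵢ/Kᵢ = 1.495 — both > 1, two phases present.
Iterate (Newton) starting at ψ = 0.48:
  ψ = 0.480: g = -0.1628, g' = -0.499 → ψ = 0.154
  ψ = 0.154: g = 0.0017, g' = -0.541 → ψ = 0.157
Converged at ψ = 0.157.
Compositions from xᵢ = zᵢ/(1+ψ(Kᵢ−1)), yᵢ = Kᵢxᵢ:
  A: x = 0.299, y = 0.648
  B: x = 0.136, y = 0.092
  C: x = 0.292, y = 0.152
  D: x = 0.273, y = 0.108

ψ = 0.157, x_B = 0.136, y_B = 0.092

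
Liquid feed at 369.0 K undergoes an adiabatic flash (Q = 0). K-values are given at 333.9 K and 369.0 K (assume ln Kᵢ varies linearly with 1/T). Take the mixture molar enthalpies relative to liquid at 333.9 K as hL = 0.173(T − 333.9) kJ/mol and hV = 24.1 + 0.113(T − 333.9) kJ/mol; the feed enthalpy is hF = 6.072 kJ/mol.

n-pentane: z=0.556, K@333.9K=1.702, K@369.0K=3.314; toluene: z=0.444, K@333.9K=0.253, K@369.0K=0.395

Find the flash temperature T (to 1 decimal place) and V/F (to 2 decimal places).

T = 337.6 K, V/F = 0.23

Adiabatic flash: solve Rachford–Rice at each trial T, then check hF = ψ·hV(T) + (1−ψ)·hL(T).
  T = 333.9 K: K = (1.702, 0.253), RR gives ψ = 0.112, H_out = 2.695 kJ/mol
  T = 369.0 K: K = (3.314, 0.395), RR gives ψ = 0.727, H_out = 22.065 kJ/mol
  T = 351.4 K: K = (2.413, 0.319), RR gives ψ = 0.503, H_out = 14.614 kJ/mol
  T = 342.6 K: K = (2.033, 0.285), RR gives ψ = 0.348, H_out = 9.708 kJ/mol
  T = 338.2 K: K = (1.861, 0.269), RR gives ψ = 0.244, H_out = 6.565 kJ/mol
  T = 336.0 K: K = (1.778, 0.261), RR gives ψ = 0.181, H_out = 4.710 kJ/mol
Linear interpolation between T = 336.0 (H_out = 4.710) and T = 338.2 (H_out = 6.565) on hF = 6.072 gives T ≈ 337.6 K, at which ψ = 0.23.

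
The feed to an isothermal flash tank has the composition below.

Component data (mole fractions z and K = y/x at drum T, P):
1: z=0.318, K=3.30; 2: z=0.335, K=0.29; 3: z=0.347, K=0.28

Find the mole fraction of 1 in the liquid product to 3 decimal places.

x_1 = 0.237

Material balance + equilibrium reduce to Σ zᵢ(Kᵢ−1)/(1+β(Kᵢ−1)) = 0.
Check two-phase: ΣzᵢKᵢ = 1.244 > 1 and Σzᵢ/Kᵢ = 2.491 > 1, so g(0) = 0.244 > 0 and g(1) = -1.491 < 0.
Newton–Raphson from β = 0.5:
  β = 0.500: g = -0.4189, g' = -1.209 → β = 0.153
  β = 0.153: g = -0.0072, g' = -1.359 → β = 0.148
Converged at β = 0.148.
Compositions from xᵢ = zᵢ/(1+β(Kᵢ−1)), yᵢ = Kᵢxᵢ:
  1: x = 0.237, y = 0.783
  2: x = 0.374, y = 0.109
  3: x = 0.388, y = 0.109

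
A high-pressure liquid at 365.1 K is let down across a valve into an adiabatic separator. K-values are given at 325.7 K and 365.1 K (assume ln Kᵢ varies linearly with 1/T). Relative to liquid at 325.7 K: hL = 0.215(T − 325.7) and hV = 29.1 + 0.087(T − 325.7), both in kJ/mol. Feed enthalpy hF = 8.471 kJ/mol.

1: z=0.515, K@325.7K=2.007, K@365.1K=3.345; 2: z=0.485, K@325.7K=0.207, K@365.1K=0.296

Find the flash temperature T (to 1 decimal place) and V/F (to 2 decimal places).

Adiabatic flash: solve Rachford–Rice at each trial T, then check hF = ψ·hV(T) + (1−ψ)·hL(T).
  T = 325.7 K: K = (2.007, 0.207), RR gives ψ = 0.168, H_out = 4.883 kJ/mol
  T = 365.1 K: K = (3.345, 0.296), RR gives ψ = 0.525, H_out = 21.094 kJ/mol
  T = 345.4 K: K = (2.629, 0.250), RR gives ψ = 0.389, H_out = 14.575 kJ/mol
  T = 335.5 K: K = (2.305, 0.228), RR gives ψ = 0.295, H_out = 10.332 kJ/mol
  T = 330.6 K: K = (2.153, 0.217), RR gives ψ = 0.237, H_out = 7.813 kJ/mol
  T = 333.1 K: K = (2.230, 0.223), RR gives ψ = 0.268, H_out = 9.141 kJ/mol
  T = 331.9 K: K = (2.193, 0.220), RR gives ψ = 0.254, H_out = 8.516 kJ/mol
Linear interpolation between T = 330.6 (H_out = 7.813) and T = 331.9 (H_out = 8.516) on hF = 8.471 gives T ≈ 331.8 K, at which ψ = 0.25.

T = 331.8 K, V/F = 0.25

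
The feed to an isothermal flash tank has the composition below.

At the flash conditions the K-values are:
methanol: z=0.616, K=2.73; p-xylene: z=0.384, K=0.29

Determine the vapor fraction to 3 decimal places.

Rachford–Rice: g(ψ) = Σ zᵢ(Kᵢ−1)/(1+ψ(Kᵢ−1)) = 0.
Feasibility: ΣzᵢKᵢ = 1.793, Σzᵢ/Kᵢ = 1.550 — both > 1, two phases present.
Newton iteration, ψ⁰ = 0.5:
  ψ = 0.500: g = 0.1487, g' = -0.995 → ψ = 0.649
  ψ = 0.649: g = -0.0040, g' = -1.075 → ψ = 0.646
Converged at ψ = 0.646.

ψ = 0.646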